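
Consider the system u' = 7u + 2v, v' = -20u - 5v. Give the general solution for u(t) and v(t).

Coefficient matrix A = [[7, 2], [-20, -5]].
Characteristic polynomial det(A - λI) = λ^2 - 2λ + 5 = 0.
Eigenvalues λ = 1 ± 2i (complex conjugate pair).
For λ=1+2i: an eigenvector is (0,-1) - i(-1,3) = (0 + i, -1 - 3i).
A real fundamental pair from Re and Im of e^((1+2i)t)v: X_1 = e^(t)(cos(2t)·(0,-1) + sin(2t)·(-1,3)), X_2 = e^(t)(sin(2t)·(0,-1) - cos(2t)·(-1,3)).
General solution: c_1X_1 + c_2X_2.

u(t) = -c_1e^(t)sin(2t) + c_2e^(t)cos(2t), v(t) = 3c_1e^(t)sin(2t) - c_1e^(t)cos(2t) - c_2e^(t)sin(2t) - 3c_2e^(t)cos(2t)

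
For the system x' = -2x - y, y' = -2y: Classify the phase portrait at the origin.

stable improper node

A = [[-2,-1],[0,-2]]; det(A-λI) = λ^2 + 4λ + 4.
repeated λ = -2 with a single eigenvector.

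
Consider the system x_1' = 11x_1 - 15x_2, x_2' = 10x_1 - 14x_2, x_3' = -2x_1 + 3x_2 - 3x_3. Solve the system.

x_1(t) = C_2e^(-4t) + 3C_3e^(t), x_2(t) = C_2e^(-4t) + 2C_3e^(t), x_3(t) = C_1e^(-3t) - C_2e^(-4t)

Coefficient matrix A = [[11, -15, 0], [10, -14, 0], [-2, 3, -3]].
det(A - λI) = 0 gives eigenvalues λ = -3, -4, 1.
For λ=-3: eigenvector (0,0,1).
For λ=-4: eigenvector (1,1,-1).
For λ=1: eigenvector (3,2,0).
General solution: C_1e^(-3t)(0,0,1) + C_2e^(-4t)(1,1,-1) + C_3e^(t)(3,2,0).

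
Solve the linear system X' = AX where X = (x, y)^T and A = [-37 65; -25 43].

Coefficient matrix A = [[-37, 65], [-25, 43]].
Characteristic polynomial det(A - λI) = λ^2 - 6λ + 34 = 0.
Eigenvalues λ = 3 ± 5i (complex conjugate pair).
For λ=3+5i: an eigenvector is (2,1) - i(-3,-2) = (2 + 3i, 1 + 2i).
A real fundamental pair from Re and Im of e^((3+5i)t)v: X_1 = e^(3t)(cos(5t)·(2,1) + sin(5t)·(-3,-2)), X_2 = e^(3t)(sin(5t)·(2,1) - cos(5t)·(-3,-2)).
General solution: K_1X_1 + K_2X_2.

x(t) = -3K_1e^(3t)sin(5t) + 2K_1e^(3t)cos(5t) + 2K_2e^(3t)sin(5t) + 3K_2e^(3t)cos(5t), y(t) = -2K_1e^(3t)sin(5t) + K_1e^(3t)cos(5t) + K_2e^(3t)sin(5t) + 2K_2e^(3t)cos(5t)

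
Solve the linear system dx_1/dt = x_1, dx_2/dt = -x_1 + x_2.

Coefficient matrix A = [[1, 0], [-1, 1]].
Characteristic polynomial det(A - λI) = λ^2 - 2λ + 1 = 0.
Single eigenvalue λ = 1 with algebraic multiplicity 2.
Eigenvector v = (0,-1); generalized eigenvector w with (A-λI)w=v is (1,0).
General solution: e^(t)[c_1·v + c_2·(t·v + w)].

x_1(t) = c_2e^(t), x_2(t) = -c_1e^(t) - c_2te^(t)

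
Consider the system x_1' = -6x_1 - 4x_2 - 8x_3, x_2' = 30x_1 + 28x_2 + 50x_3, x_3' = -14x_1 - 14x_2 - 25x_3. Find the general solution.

Coefficient matrix A = [[-6, -4, -8], [30, 28, 50], [-14, -14, -25]].
det(A - λI) = 0 gives eigenvalues λ = -2, -4, 3.
For λ=-2: eigenvector (1,-1,0).
For λ=-4: eigenvector (2,-5,2).
For λ=3: eigenvector (0,-2,1).
General solution: C_1e^(-2t)(1,-1,0) + C_2e^(-4t)(2,-5,2) + C_3e^(3t)(0,-2,1).

x_1(t) = C_1e^(-2t) + 2C_2e^(-4t), x_2(t) = -C_1e^(-2t) - 5C_2e^(-4t) - 2C_3e^(3t), x_3(t) = 2C_2e^(-4t) + C_3e^(3t)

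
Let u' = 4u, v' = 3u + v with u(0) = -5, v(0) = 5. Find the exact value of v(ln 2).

A = [[4,0],[3,1]]; eigenvalues λ = 1, 4.
Eigenvectors: (0,1) for λ=1, (-1,-1) for λ=4.
From the initial condition, c_1 = 10, c_2 = 5.
v(ln 2) = (10)(2^1)(1) + (5)(2^4)(-1) = -60.

-60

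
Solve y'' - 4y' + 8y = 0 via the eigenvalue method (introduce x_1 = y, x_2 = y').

y(t) = C_1e^(2t)cos(2t) + C_2e^(2t)sin(2t)

Let x_1 = y, x_2 = y'. Then x_1' = x_2 and x_2' = -8x_1 + 4x_2.
A = [[0,1],[-8,4]]; det(A-λI) = λ^2 - 4λ + 8.
Eigenvalues λ = 2 ± 2i.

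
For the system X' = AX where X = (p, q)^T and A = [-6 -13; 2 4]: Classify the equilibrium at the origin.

A = [[-6,-13],[2,4]]; det(A-λI) = λ^2 + 2λ + 2.
λ = -1 ± i: negative real part.

stable spiral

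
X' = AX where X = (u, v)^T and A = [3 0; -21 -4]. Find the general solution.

u(t) = -c_1e^(3t), v(t) = 3c_1e^(3t) + c_2e^(-4t)

Coefficient matrix A = [[3, 0], [-21, -4]].
Characteristic polynomial det(A - λI) = λ^2 + λ - 12 = 0.
Eigenvalues λ = 3, -4.
For λ=3: (A-λI) row 2 is [-21, -7], so an eigenvector is (-1, 3).
For λ=-4: (A-λI) row 1 is [7, 0], so an eigenvector is (0, 1).
General solution: c_1e^(3t)(-1,3) + c_2e^(-4t)(0,1).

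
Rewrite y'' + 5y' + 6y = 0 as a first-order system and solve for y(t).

y(t) = C_1e^(-2t) + C_2e^(-3t)

Let x_1 = y, x_2 = y'. Then x_1' = x_2 and x_2' = -6x_1 - 5x_2.
A = [[0,1],[-6,-5]]; det(A-λI) = λ^2 + 5λ + 6.
Eigenvalues λ = -2, -3 with eigenvectors (1,-2), (1,-3).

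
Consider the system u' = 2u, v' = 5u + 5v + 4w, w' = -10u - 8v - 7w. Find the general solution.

Coefficient matrix A = [[2, 0, 0], [5, 5, 4], [-10, -8, -7]].
det(A - λI) = 0 gives eigenvalues λ = 1, -3, 2.
For λ=1: eigenvector (0,-1,1).
For λ=-3: eigenvector (0,-1,2).
For λ=2: eigenvector (1,1,-2).
General solution: c_1e^(t)(0,-1,1) + c_2e^(-3t)(0,-1,2) + c_3e^(2t)(1,1,-2).

u(t) = c_3e^(2t), v(t) = -c_1e^(t) - c_2e^(-3t) + c_3e^(2t), w(t) = c_1e^(t) + 2c_2e^(-3t) - 2c_3e^(2t)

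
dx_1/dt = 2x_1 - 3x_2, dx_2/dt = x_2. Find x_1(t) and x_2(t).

x_1(t) = 3K_1e^(t) + K_2e^(2t), x_2(t) = K_1e^(t)

Coefficient matrix A = [[2, -3], [0, 1]].
Characteristic polynomial det(A - λI) = λ^2 - 3λ + 2 = 0.
Eigenvalues λ = 1, 2.
For λ=1: (A-λI) row 1 is [1, -3], so an eigenvector is (3, 1).
For λ=2: (A-λI) row 1 is [0, -3], so an eigenvector is (1, 0).
General solution: K_1e^(t)(3,1) + K_2e^(2t)(1,0).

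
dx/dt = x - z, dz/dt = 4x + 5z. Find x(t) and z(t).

x(t) = C_1e^(3t) + C_2te^(3t) - 2C_2e^(3t), z(t) = -2C_1e^(3t) - 2C_2te^(3t) + 3C_2e^(3t)

Coefficient matrix A = [[1, -1], [4, 5]].
Characteristic polynomial det(A - λI) = λ^2 - 6λ + 9 = 0.
Single eigenvalue λ = 3 with algebraic multiplicity 2.
Eigenvector v = (1,-2); generalized eigenvector w with (A-λI)w=v is (-2,3).
General solution: e^(3t)[C_1·v + C_2·(t·v + w)].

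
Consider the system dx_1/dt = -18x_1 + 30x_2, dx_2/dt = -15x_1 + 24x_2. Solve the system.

Coefficient matrix A = [[-18, 30], [-15, 24]].
Characteristic polynomial det(A - λI) = λ^2 - 6λ + 18 = 0.
Eigenvalues λ = 3 ± 3i (complex conjugate pair).
For λ=3+3i: an eigenvector is (1,1) - i(3,2) = (1 - 3i, 1 - 2i).
A real fundamental pair from Re and Im of e^((3+3i)t)v: X_1 = e^(3t)(cos(3t)·(1,1) + sin(3t)·(3,2)), X_2 = e^(3t)(sin(3t)·(1,1) - cos(3t)·(3,2)).
General solution: K_1X_1 + K_2X_2.

x_1(t) = 3K_1e^(3t)sin(3t) + K_1e^(3t)cos(3t) + K_2e^(3t)sin(3t) - 3K_2e^(3t)cos(3t), x_2(t) = 2K_1e^(3t)sin(3t) + K_1e^(3t)cos(3t) + K_2e^(3t)sin(3t) - 2K_2e^(3t)cos(3t)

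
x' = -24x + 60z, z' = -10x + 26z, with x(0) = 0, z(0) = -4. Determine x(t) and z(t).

x(t) = -24e^(6t) + 24e^(-4t), z(t) = -12e^(6t) + 8e^(-4t)

Coefficient matrix A = [[-24, 60], [-10, 26]].
Characteristic polynomial det(A - λI) = λ^2 - 2λ - 24 = 0.
Eigenvalues λ = 6, -4.
For λ=6: (A-λI) row 1 is [-30, 60], so an eigenvector is (-2, -1).
For λ=-4: (A-λI) row 1 is [-20, 60], so an eigenvector is (-3, -1).
General solution: c_1e^(6t)(-2,-1) + c_2e^(-4t)(-3,-1).
Applying x(0)=0, z(0)=-4 gives c_1=12, c_2=-8.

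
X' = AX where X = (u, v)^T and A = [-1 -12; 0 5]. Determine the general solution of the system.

Coefficient matrix A = [[-1, -12], [0, 5]].
Characteristic polynomial det(A - λI) = λ^2 - 4λ - 5 = 0.
Eigenvalues λ = -1, 5.
For λ=-1: (A-λI) row 1 is [0, -12], so an eigenvector is (1, 0).
For λ=5: (A-λI) row 1 is [-6, -12], so an eigenvector is (-2, 1).
General solution: K_1e^(-t)(1,0) + K_2e^(5t)(-2,1).

u(t) = K_1e^(-t) - 2K_2e^(5t), v(t) = K_2e^(5t)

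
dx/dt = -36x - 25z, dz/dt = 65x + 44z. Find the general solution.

x(t) = 2K_1e^(4t)sin(5t) + K_1e^(4t)cos(5t) + K_2e^(4t)sin(5t) - 2K_2e^(4t)cos(5t), z(t) = -3K_1e^(4t)sin(5t) - 2K_1e^(4t)cos(5t) - 2K_2e^(4t)sin(5t) + 3K_2e^(4t)cos(5t)

Coefficient matrix A = [[-36, -25], [65, 44]].
Characteristic polynomial det(A - λI) = λ^2 - 8λ + 41 = 0.
Eigenvalues λ = 4 ± 5i (complex conjugate pair).
For λ=4+5i: an eigenvector is (1,-2) - i(2,-3) = (1 - 2i, -2 + 3i).
A real fundamental pair from Re and Im of e^((4+5i)t)v: X_1 = e^(4t)(cos(5t)·(1,-2) + sin(5t)·(2,-3)), X_2 = e^(4t)(sin(5t)·(1,-2) - cos(5t)·(2,-3)).
General solution: K_1X_1 + K_2X_2.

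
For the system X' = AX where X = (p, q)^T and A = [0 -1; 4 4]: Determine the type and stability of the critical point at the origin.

A = [[0,-1],[4,4]]; det(A-λI) = λ^2 - 4λ + 4.
repeated λ = 2 with a single eigenvector.

unstable improper node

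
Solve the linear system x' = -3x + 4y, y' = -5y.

Coefficient matrix A = [[-3, 4], [0, -5]].
Characteristic polynomial det(A - λI) = λ^2 + 8λ + 15 = 0.
Eigenvalues λ = -5, -3.
For λ=-5: (A-λI) row 1 is [2, 4], so an eigenvector is (2, -1).
For λ=-3: (A-λI) row 1 is [0, 4], so an eigenvector is (1, 0).
General solution: C_1e^(-5t)(2,-1) + C_2e^(-3t)(1,0).

x(t) = 2C_1e^(-5t) + C_2e^(-3t), y(t) = -C_1e^(-5t)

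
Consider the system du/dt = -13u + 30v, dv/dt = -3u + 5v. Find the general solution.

Coefficient matrix A = [[-13, 30], [-3, 5]].
Characteristic polynomial det(A - λI) = λ^2 + 8λ + 25 = 0.
Eigenvalues λ = -4 ± 3i (complex conjugate pair).
For λ=-4+3i: an eigenvector is (-1,0) - i(3,1) = (-1 - 3i, 0 - i).
A real fundamental pair from Re and Im of e^((-4+3i)t)v: X_1 = e^(-4t)(cos(3t)·(-1,0) + sin(3t)·(3,1)), X_2 = e^(-4t)(sin(3t)·(-1,0) - cos(3t)·(3,1)).
General solution: C_1X_1 + C_2X_2.

u(t) = 3C_1e^(-4t)sin(3t) - C_1e^(-4t)cos(3t) - C_2e^(-4t)sin(3t) - 3C_2e^(-4t)cos(3t), v(t) = C_1e^(-4t)sin(3t) - C_2e^(-4t)cos(3t)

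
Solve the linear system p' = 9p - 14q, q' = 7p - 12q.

Coefficient matrix A = [[9, -14], [7, -12]].
Characteristic polynomial det(A - λI) = λ^2 + 3λ - 10 = 0.
Eigenvalues λ = 2, -5.
For λ=2: (A-λI) row 1 is [7, -14], so an eigenvector is (2, 1).
For λ=-5: (A-λI) row 1 is [14, -14], so an eigenvector is (-1, -1).
General solution: C_1e^(2t)(2,1) + C_2e^(-5t)(-1,-1).

p(t) = 2C_1e^(2t) - C_2e^(-5t), q(t) = C_1e^(2t) - C_2e^(-5t)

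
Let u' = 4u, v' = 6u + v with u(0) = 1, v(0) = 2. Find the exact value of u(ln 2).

16

A = [[4,0],[6,1]]; eigenvalues λ = 4, 1.
Eigenvectors: (1,2) for λ=4, (0,1) for λ=1.
From the initial condition, c_1 = 1, c_2 = 0.
u(ln 2) = (1)(2^4)(1) + (0)(2^1)(0) = 16.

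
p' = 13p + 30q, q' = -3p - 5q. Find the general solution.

p(t) = -K_1e^(4t)sin(3t) + 3K_1e^(4t)cos(3t) + 3K_2e^(4t)sin(3t) + K_2e^(4t)cos(3t), q(t) = -K_1e^(4t)cos(3t) - K_2e^(4t)sin(3t)

Coefficient matrix A = [[13, 30], [-3, -5]].
Characteristic polynomial det(A - λI) = λ^2 - 8λ + 25 = 0.
Eigenvalues λ = 4 ± 3i (complex conjugate pair).
For λ=4+3i: an eigenvector is (3,-1) - i(-1,0) = (3 + i, -1).
A real fundamental pair from Re and Im of e^((4+3i)t)v: X_1 = e^(4t)(cos(3t)·(3,-1) + sin(3t)·(-1,0)), X_2 = e^(4t)(sin(3t)·(3,-1) - cos(3t)·(-1,0)).
General solution: K_1X_1 + K_2X_2.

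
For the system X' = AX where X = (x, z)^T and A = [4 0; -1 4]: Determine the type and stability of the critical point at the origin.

A = [[4,0],[-1,4]]; det(A-λI) = λ^2 - 8λ + 16.
repeated λ = 4 with a single eigenvector.

unstable improper node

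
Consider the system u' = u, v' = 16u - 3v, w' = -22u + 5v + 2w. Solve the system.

u(t) = C_3e^(t), v(t) = C_1e^(-3t) + 4C_3e^(t), w(t) = -C_1e^(-3t) - C_2e^(2t) + 2C_3e^(t)

Coefficient matrix A = [[1, 0, 0], [16, -3, 0], [-22, 5, 2]].
det(A - λI) = 0 gives eigenvalues λ = -3, 2, 1.
For λ=-3: eigenvector (0,1,-1).
For λ=2: eigenvector (0,0,-1).
For λ=1: eigenvector (1,4,2).
General solution: C_1e^(-3t)(0,1,-1) + C_2e^(2t)(0,0,-1) + C_3e^(t)(1,4,2).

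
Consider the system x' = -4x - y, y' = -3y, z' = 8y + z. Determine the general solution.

Coefficient matrix A = [[-4, -1, 0], [0, -3, 0], [0, 8, 1]].
det(A - λI) = 0 gives eigenvalues λ = 1, -3, -4.
For λ=1: eigenvector (0,0,1).
For λ=-3: eigenvector (-1,1,-2).
For λ=-4: eigenvector (1,0,0).
General solution: C_1e^(t)(0,0,1) + C_2e^(-3t)(-1,1,-2) + C_3e^(-4t)(1,0,0).

x(t) = -C_2e^(-3t) + C_3e^(-4t), y(t) = C_2e^(-3t), z(t) = C_1e^(t) - 2C_2e^(-3t)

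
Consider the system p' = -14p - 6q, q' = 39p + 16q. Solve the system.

p(t) = -C_1e^(t)sin(3t) - C_1e^(t)cos(3t) - C_2e^(t)sin(3t) + C_2e^(t)cos(3t), q(t) = 2C_1e^(t)sin(3t) + 3C_1e^(t)cos(3t) + 3C_2e^(t)sin(3t) - 2C_2e^(t)cos(3t)

Coefficient matrix A = [[-14, -6], [39, 16]].
Characteristic polynomial det(A - λI) = λ^2 - 2λ + 10 = 0.
Eigenvalues λ = 1 ± 3i (complex conjugate pair).
For λ=1+3i: an eigenvector is (-1,3) - i(-1,2) = (-1 + i, 3 - 2i).
A real fundamental pair from Re and Im of e^((1+3i)t)v: X_1 = e^(t)(cos(3t)·(-1,3) + sin(3t)·(-1,2)), X_2 = e^(t)(sin(3t)·(-1,3) - cos(3t)·(-1,2)).
General solution: C_1X_1 + C_2X_2.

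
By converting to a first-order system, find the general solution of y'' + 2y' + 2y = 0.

y(t) = C_1e^(-t)cos(t) + C_2e^(-t)sin(t)

Let x_1 = y, x_2 = y'. Then x_1' = x_2 and x_2' = -2x_1 - 2x_2.
A = [[0,1],[-2,-2]]; det(A-λI) = λ^2 + 2λ + 2.
Eigenvalues λ = -1 ± i.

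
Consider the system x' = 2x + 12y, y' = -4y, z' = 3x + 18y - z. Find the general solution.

Coefficient matrix A = [[2, 12, 0], [0, -4, 0], [3, 18, -1]].
det(A - λI) = 0 gives eigenvalues λ = 2, -4, -1.
For λ=2: eigenvector (1,0,1).
For λ=-4: eigenvector (-2,1,-4).
For λ=-1: eigenvector (0,0,1).
General solution: K_1e^(2t)(1,0,1) + K_2e^(-4t)(-2,1,-4) + K_3e^(-t)(0,0,1).

x(t) = K_1e^(2t) - 2K_2e^(-4t), y(t) = K_2e^(-4t), z(t) = K_1e^(2t) - 4K_2e^(-4t) + K_3e^(-t)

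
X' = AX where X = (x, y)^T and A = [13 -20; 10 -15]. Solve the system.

Coefficient matrix A = [[13, -20], [10, -15]].
Characteristic polynomial det(A - λI) = λ^2 + 2λ + 5 = 0.
Eigenvalues λ = -1 ± 2i (complex conjugate pair).
For λ=-1+2i: an eigenvector is (-3,-2) - i(-1,-1) = (-3 + i, -2 + i).
A real fundamental pair from Re and Im of e^((-1+2i)t)v: X_1 = e^(-t)(cos(2t)·(-3,-2) + sin(2t)·(-1,-1)), X_2 = e^(-t)(sin(2t)·(-3,-2) - cos(2t)·(-1,-1)).
General solution: K_1X_1 + K_2X_2.

x(t) = -K_1e^(-t)sin(2t) - 3K_1e^(-t)cos(2t) - 3K_2e^(-t)sin(2t) + K_2e^(-t)cos(2t), y(t) = -K_1e^(-t)sin(2t) - 2K_1e^(-t)cos(2t) - 2K_2e^(-t)sin(2t) + K_2e^(-t)cos(2t)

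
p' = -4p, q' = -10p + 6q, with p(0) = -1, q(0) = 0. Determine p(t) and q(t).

p(t) = -e^(-4t), q(t) = e^(6t) - e^(-4t)

Coefficient matrix A = [[-4, 0], [-10, 6]].
Characteristic polynomial det(A - λI) = λ^2 - 2λ - 24 = 0.
Eigenvalues λ = -4, 6.
For λ=-4: (A-λI) row 2 is [-10, 10], so an eigenvector is (1, 1).
For λ=6: (A-λI) row 1 is [-10, 0], so an eigenvector is (0, -1).
General solution: K_1e^(-4t)(1,1) + K_2e^(6t)(0,-1).
Applying p(0)=-1, q(0)=0 gives K_1=-1, K_2=-1.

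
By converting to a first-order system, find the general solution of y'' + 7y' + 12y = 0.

y(t) = C_1e^(-4t) + C_2e^(-3t)

Let x_1 = y, x_2 = y'. Then x_1' = x_2 and x_2' = -12x_1 - 7x_2.
A = [[0,1],[-12,-7]]; det(A-λI) = λ^2 + 7λ + 12.
Eigenvalues λ = -4, -3 with eigenvectors (1,-4), (1,-3).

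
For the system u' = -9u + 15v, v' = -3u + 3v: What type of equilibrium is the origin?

stable spiral

A = [[-9,15],[-3,3]]; det(A-λI) = λ^2 + 6λ + 18.
λ = -3 ± 3i: negative real part.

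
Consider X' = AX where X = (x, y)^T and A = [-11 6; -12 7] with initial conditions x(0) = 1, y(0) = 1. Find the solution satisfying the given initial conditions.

Coefficient matrix A = [[-11, 6], [-12, 7]].
Characteristic polynomial det(A - λI) = λ^2 + 4λ - 5 = 0.
Eigenvalues λ = 1, -5.
For λ=1: (A-λI) row 1 is [-12, 6], so an eigenvector is (1, 2).
For λ=-5: (A-λI) row 1 is [-6, 6], so an eigenvector is (1, 1).
General solution: c_1e^(t)(1,2) + c_2e^(-5t)(1,1).
Applying x(0)=1, y(0)=1 gives c_1=0, c_2=1.

x(t) = e^(-5t), y(t) = e^(-5t)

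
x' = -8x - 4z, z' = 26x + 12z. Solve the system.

Coefficient matrix A = [[-8, -4], [26, 12]].
Characteristic polynomial det(A - λI) = λ^2 - 4λ + 8 = 0.
Eigenvalues λ = 2 ± 2i (complex conjugate pair).
For λ=2+2i: an eigenvector is (1,-2) - i(-1,3) = (1 + i, -2 - 3i).
A real fundamental pair from Re and Im of e^((2+2i)t)v: X_1 = e^(2t)(cos(2t)·(1,-2) + sin(2t)·(-1,3)), X_2 = e^(2t)(sin(2t)·(1,-2) - cos(2t)·(-1,3)).
General solution: c_1X_1 + c_2X_2.

x(t) = -c_1e^(2t)sin(2t) + c_1e^(2t)cos(2t) + c_2e^(2t)sin(2t) + c_2e^(2t)cos(2t), z(t) = 3c_1e^(2t)sin(2t) - 2c_1e^(2t)cos(2t) - 2c_2e^(2t)sin(2t) - 3c_2e^(2t)cos(2t)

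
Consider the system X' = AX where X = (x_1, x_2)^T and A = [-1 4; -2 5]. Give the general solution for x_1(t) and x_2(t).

Coefficient matrix A = [[-1, 4], [-2, 5]].
Characteristic polynomial det(A - λI) = λ^2 - 4λ + 3 = 0.
Eigenvalues λ = 1, 3.
For λ=1: (A-λI) row 1 is [-2, 4], so an eigenvector is (2, 1).
For λ=3: (A-λI) row 1 is [-4, 4], so an eigenvector is (-1, -1).
General solution: C_1e^(t)(2,1) + C_2e^(3t)(-1,-1).

x_1(t) = 2C_1e^(t) - C_2e^(3t), x_2(t) = C_1e^(t) - C_2e^(3t)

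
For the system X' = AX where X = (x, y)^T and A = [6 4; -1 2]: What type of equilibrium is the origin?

unstable improper node

A = [[6,4],[-1,2]]; det(A-λI) = λ^2 - 8λ + 16.
repeated λ = 4 with a single eigenvector.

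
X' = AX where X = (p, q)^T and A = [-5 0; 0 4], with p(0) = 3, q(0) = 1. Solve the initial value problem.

p(t) = 3e^(-5t), q(t) = e^(4t)

Coefficient matrix A = [[-5, 0], [0, 4]].
Characteristic polynomial det(A - λI) = λ^2 + λ - 20 = 0.
Eigenvalues λ = 4, -5.
For λ=4: (A-λI) row 1 is [-9, 0], so an eigenvector is (0, 1).
For λ=-5: (A-λI) row 2 is [0, 9], so an eigenvector is (-1, 0).
General solution: C_1e^(4t)(0,1) + C_2e^(-5t)(-1,0).
Applying p(0)=3, q(0)=1 gives C_1=1, C_2=-3.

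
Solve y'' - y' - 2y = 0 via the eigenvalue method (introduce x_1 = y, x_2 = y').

y(t) = C_1e^(2t) + C_2e^(-t)

Let x_1 = y, x_2 = y'. Then x_1' = x_2 and x_2' = 2x_1 + x_2.
A = [[0,1],[2,1]]; det(A-λI) = λ^2 - λ - 2.
Eigenvalues λ = 2, -1 with eigenvectors (1,2), (1,-1).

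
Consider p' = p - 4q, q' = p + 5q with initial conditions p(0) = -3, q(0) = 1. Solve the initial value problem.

Coefficient matrix A = [[1, -4], [1, 5]].
Characteristic polynomial det(A - λI) = λ^2 - 6λ + 9 = 0.
Single eigenvalue λ = 3 with algebraic multiplicity 2.
Eigenvector v = (2,-1); generalized eigenvector w with (A-λI)w=v is (3,-2).
General solution: e^(3t)[K_1·v + K_2·(t·v + w)].
Applying p(0)=-3, q(0)=1 gives K_1=-3, K_2=1.

p(t) = 2te^(3t) - 3e^(3t), q(t) = -te^(3t) + e^(3t)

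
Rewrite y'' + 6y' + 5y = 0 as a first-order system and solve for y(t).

y(t) = K_1e^(-5t) + K_2e^(-t)

Let x_1 = y, x_2 = y'. Then x_1' = x_2 and x_2' = -5x_1 - 6x_2.
A = [[0,1],[-5,-6]]; det(A-λI) = λ^2 + 6λ + 5.
Eigenvalues λ = -5, -1 with eigenvectors (1,-5), (1,-1).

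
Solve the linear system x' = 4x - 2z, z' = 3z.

Coefficient matrix A = [[4, -2], [0, 3]].
Characteristic polynomial det(A - λI) = λ^2 - 7λ + 12 = 0.
Eigenvalues λ = 4, 3.
For λ=4: (A-λI) row 1 is [0, -2], so an eigenvector is (-1, 0).
For λ=3: (A-λI) row 1 is [1, -2], so an eigenvector is (-2, -1).
General solution: K_1e^(4t)(-1,0) + K_2e^(3t)(-2,-1).

x(t) = -K_1e^(4t) - 2K_2e^(3t), z(t) = -K_2e^(3t)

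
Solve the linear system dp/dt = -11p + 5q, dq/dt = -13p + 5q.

Coefficient matrix A = [[-11, 5], [-13, 5]].
Characteristic polynomial det(A - λI) = λ^2 + 6λ + 10 = 0.
Eigenvalues λ = -3 ± i (complex conjugate pair).
For λ=-3+i: an eigenvector is (2,3) - i(-1,-2) = (2 + i, 3 + 2i).
A real fundamental pair from Re and Im of e^((-3+i)t)v: X_1 = e^(-3t)(cos(t)·(2,3) + sin(t)·(-1,-2)), X_2 = e^(-3t)(sin(t)·(2,3) - cos(t)·(-1,-2)).
General solution: K_1X_1 + K_2X_2.

p(t) = -K_1e^(-3t)sin(t) + 2K_1e^(-3t)cos(t) + 2K_2e^(-3t)sin(t) + K_2e^(-3t)cos(t), q(t) = -2K_1e^(-3t)sin(t) + 3K_1e^(-3t)cos(t) + 3K_2e^(-3t)sin(t) + 2K_2e^(-3t)cos(t)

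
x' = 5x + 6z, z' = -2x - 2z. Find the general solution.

x(t) = -3K_1e^(t) + 2K_2e^(2t), z(t) = 2K_1e^(t) - K_2e^(2t)

Coefficient matrix A = [[5, 6], [-2, -2]].
Characteristic polynomial det(A - λI) = λ^2 - 3λ + 2 = 0.
Eigenvalues λ = 1, 2.
For λ=1: (A-λI) row 1 is [4, 6], so an eigenvector is (-3, 2).
For λ=2: (A-λI) row 1 is [3, 6], so an eigenvector is (2, -1).
General solution: K_1e^(t)(-3,2) + K_2e^(2t)(2,-1).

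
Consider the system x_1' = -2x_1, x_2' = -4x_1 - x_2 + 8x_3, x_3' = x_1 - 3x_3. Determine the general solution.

x_1(t) = K_3e^(-2t), x_2(t) = -4K_1e^(-3t) + K_2e^(-t) - 4K_3e^(-2t), x_3(t) = K_1e^(-3t) + K_3e^(-2t)

Coefficient matrix A = [[-2, 0, 0], [-4, -1, 8], [1, 0, -3]].
det(A - λI) = 0 gives eigenvalues λ = -3, -1, -2.
For λ=-3: eigenvector (0,-4,1).
For λ=-1: eigenvector (0,1,0).
For λ=-2: eigenvector (1,-4,1).
General solution: K_1e^(-3t)(0,-4,1) + K_2e^(-t)(0,1,0) + K_3e^(-2t)(1,-4,1).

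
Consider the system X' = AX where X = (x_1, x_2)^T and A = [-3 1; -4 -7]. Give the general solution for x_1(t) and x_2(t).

Coefficient matrix A = [[-3, 1], [-4, -7]].
Characteristic polynomial det(A - λI) = λ^2 + 10λ + 25 = 0.
Single eigenvalue λ = -5 with algebraic multiplicity 2.
Eigenvector v = (1,-2); generalized eigenvector w with (A-λI)w=v is (-1,3).
General solution: e^(-5t)[K_1·v + K_2·(t·v + w)].

x_1(t) = K_1e^(-5t) + K_2te^(-5t) - K_2e^(-5t), x_2(t) = -2K_1e^(-5t) - 2K_2te^(-5t) + 3K_2e^(-5t)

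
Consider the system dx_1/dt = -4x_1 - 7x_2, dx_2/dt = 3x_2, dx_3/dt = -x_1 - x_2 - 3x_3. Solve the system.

x_1(t) = C_1e^(-4t) - C_3e^(3t), x_2(t) = C_3e^(3t), x_3(t) = C_1e^(-4t) + C_2e^(-3t)

Coefficient matrix A = [[-4, -7, 0], [0, 3, 0], [-1, -1, -3]].
det(A - λI) = 0 gives eigenvalues λ = -4, -3, 3.
For λ=-4: eigenvector (1,0,1).
For λ=-3: eigenvector (0,0,1).
For λ=3: eigenvector (-1,1,0).
General solution: C_1e^(-4t)(1,0,1) + C_2e^(-3t)(0,0,1) + C_3e^(3t)(-1,1,0).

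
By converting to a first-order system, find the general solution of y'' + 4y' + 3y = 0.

Let x_1 = y, x_2 = y'. Then x_1' = x_2 and x_2' = -3x_1 - 4x_2.
A = [[0,1],[-3,-4]]; det(A-λI) = λ^2 + 4λ + 3.
Eigenvalues λ = -3, -1 with eigenvectors (1,-3), (1,-1).

y(t) = c_1e^(-3t) + c_2e^(-t)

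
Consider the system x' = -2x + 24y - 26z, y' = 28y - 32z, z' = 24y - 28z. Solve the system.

x(t) = C_1e^(-2t) + C_2e^(-4t) + 3C_3e^(4t), y(t) = C_2e^(-4t) + 4C_3e^(4t), z(t) = C_2e^(-4t) + 3C_3e^(4t)

Coefficient matrix A = [[-2, 24, -26], [0, 28, -32], [0, 24, -28]].
det(A - λI) = 0 gives eigenvalues λ = -2, -4, 4.
For λ=-2: eigenvector (1,0,0).
For λ=-4: eigenvector (1,1,1).
For λ=4: eigenvector (3,4,3).
General solution: C_1e^(-2t)(1,0,0) + C_2e^(-4t)(1,1,1) + C_3e^(4t)(3,4,3).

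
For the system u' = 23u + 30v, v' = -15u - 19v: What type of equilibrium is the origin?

unstable spiral

A = [[23,30],[-15,-19]]; det(A-λI) = λ^2 - 4λ + 13.
λ = 2 ± 3i: positive real part.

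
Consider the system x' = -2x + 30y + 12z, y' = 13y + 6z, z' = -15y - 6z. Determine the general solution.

x(t) = C_1e^(-2t) + 4C_2e^(4t) - 6C_3e^(3t), y(t) = 2C_2e^(4t) - 3C_3e^(3t), z(t) = -3C_2e^(4t) + 5C_3e^(3t)

Coefficient matrix A = [[-2, 30, 12], [0, 13, 6], [0, -15, -6]].
det(A - λI) = 0 gives eigenvalues λ = -2, 4, 3.
For λ=-2: eigenvector (1,0,0).
For λ=4: eigenvector (4,2,-3).
For λ=3: eigenvector (-6,-3,5).
General solution: C_1e^(-2t)(1,0,0) + C_2e^(4t)(4,2,-3) + C_3e^(3t)(-6,-3,5).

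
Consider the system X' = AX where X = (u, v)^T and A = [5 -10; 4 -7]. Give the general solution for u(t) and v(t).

u(t) = -2K_1e^(-t)sin(2t) + K_1e^(-t)cos(2t) + K_2e^(-t)sin(2t) + 2K_2e^(-t)cos(2t), v(t) = -K_1e^(-t)sin(2t) + K_1e^(-t)cos(2t) + K_2e^(-t)sin(2t) + K_2e^(-t)cos(2t)

Coefficient matrix A = [[5, -10], [4, -7]].
Characteristic polynomial det(A - λI) = λ^2 + 2λ + 5 = 0.
Eigenvalues λ = -1 ± 2i (complex conjugate pair).
For λ=-1+2i: an eigenvector is (1,1) - i(-2,-1) = (1 + 2i, 1 + i).
A real fundamental pair from Re and Im of e^((-1+2i)t)v: X_1 = e^(-t)(cos(2t)·(1,1) + sin(2t)·(-2,-1)), X_2 = e^(-t)(sin(2t)·(1,1) - cos(2t)·(-2,-1)).
General solution: K_1X_1 + K_2X_2.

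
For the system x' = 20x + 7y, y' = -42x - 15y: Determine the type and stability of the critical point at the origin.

saddle

A = [[20,7],[-42,-15]]; det(A-λI) = λ^2 - 5λ - 6.
λ = -1, 6: opposite signs.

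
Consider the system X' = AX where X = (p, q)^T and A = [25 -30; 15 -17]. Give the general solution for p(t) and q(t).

p(t) = -K_1e^(4t)sin(3t) - 3K_1e^(4t)cos(3t) - 3K_2e^(4t)sin(3t) + K_2e^(4t)cos(3t), q(t) = -K_1e^(4t)sin(3t) - 2K_1e^(4t)cos(3t) - 2K_2e^(4t)sin(3t) + K_2e^(4t)cos(3t)

Coefficient matrix A = [[25, -30], [15, -17]].
Characteristic polynomial det(A - λI) = λ^2 - 8λ + 25 = 0.
Eigenvalues λ = 4 ± 3i (complex conjugate pair).
For λ=4+3i: an eigenvector is (-3,-2) - i(-1,-1) = (-3 + i, -2 + i).
A real fundamental pair from Re and Im of e^((4+3i)t)v: X_1 = e^(4t)(cos(3t)·(-3,-2) + sin(3t)·(-1,-1)), X_2 = e^(4t)(sin(3t)·(-3,-2) - cos(3t)·(-1,-1)).
General solution: K_1X_1 + K_2X_2.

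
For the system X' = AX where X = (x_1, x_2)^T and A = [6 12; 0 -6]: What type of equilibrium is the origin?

saddle

A = [[6,12],[0,-6]]; det(A-λI) = λ^2 - 36.
λ = -6, 6: opposite signs.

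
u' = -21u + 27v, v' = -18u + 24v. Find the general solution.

u(t) = K_1e^(6t) + 3K_2e^(-3t), v(t) = K_1e^(6t) + 2K_2e^(-3t)

Coefficient matrix A = [[-21, 27], [-18, 24]].
Characteristic polynomial det(A - λI) = λ^2 - 3λ - 18 = 0.
Eigenvalues λ = 6, -3.
For λ=6: (A-λI) row 1 is [-27, 27], so an eigenvector is (1, 1).
For λ=-3: (A-λI) row 1 is [-18, 27], so an eigenvector is (3, 2).
General solution: K_1e^(6t)(1,1) + K_2e^(-3t)(3,2).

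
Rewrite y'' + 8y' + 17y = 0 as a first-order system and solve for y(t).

y(t) = c_1e^(-4t)cos(t) + c_2e^(-4t)sin(t)

Let x_1 = y, x_2 = y'. Then x_1' = x_2 and x_2' = -17x_1 - 8x_2.
A = [[0,1],[-17,-8]]; det(A-λI) = λ^2 + 8λ + 17.
Eigenvalues λ = -4 ± i.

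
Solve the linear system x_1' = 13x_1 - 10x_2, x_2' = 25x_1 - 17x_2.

x_1(t) = -C_1e^(-2t)sin(5t) + C_1e^(-2t)cos(5t) + C_2e^(-2t)sin(5t) + C_2e^(-2t)cos(5t), x_2(t) = -C_1e^(-2t)sin(5t) + 2C_1e^(-2t)cos(5t) + 2C_2e^(-2t)sin(5t) + C_2e^(-2t)cos(5t)

Coefficient matrix A = [[13, -10], [25, -17]].
Characteristic polynomial det(A - λI) = λ^2 + 4λ + 29 = 0.
Eigenvalues λ = -2 ± 5i (complex conjugate pair).
For λ=-2+5i: an eigenvector is (1,2) - i(-1,-1) = (1 + i, 2 + i).
A real fundamental pair from Re and Im of e^((-2+5i)t)v: X_1 = e^(-2t)(cos(5t)·(1,2) + sin(5t)·(-1,-1)), X_2 = e^(-2t)(sin(5t)·(1,2) - cos(5t)·(-1,-1)).
General solution: C_1X_1 + C_2X_2.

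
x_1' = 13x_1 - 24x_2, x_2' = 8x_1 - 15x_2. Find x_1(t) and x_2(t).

Coefficient matrix A = [[13, -24], [8, -15]].
Characteristic polynomial det(A - λI) = λ^2 + 2λ - 3 = 0.
Eigenvalues λ = 1, -3.
For λ=1: (A-λI) row 1 is [12, -24], so an eigenvector is (2, 1).
For λ=-3: (A-λI) row 1 is [16, -24], so an eigenvector is (-3, -2).
General solution: c_1e^(t)(2,1) + c_2e^(-3t)(-3,-2).

x_1(t) = 2c_1e^(t) - 3c_2e^(-3t), x_2(t) = c_1e^(t) - 2c_2e^(-3t)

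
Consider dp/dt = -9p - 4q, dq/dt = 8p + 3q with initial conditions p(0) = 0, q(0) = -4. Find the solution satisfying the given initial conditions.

Coefficient matrix A = [[-9, -4], [8, 3]].
Characteristic polynomial det(A - λI) = λ^2 + 6λ + 5 = 0.
Eigenvalues λ = -5, -1.
For λ=-5: (A-λI) row 1 is [-4, -4], so an eigenvector is (-1, 1).
For λ=-1: (A-λI) row 1 is [-8, -4], so an eigenvector is (1, -2).
General solution: C_1e^(-5t)(-1,1) + C_2e^(-t)(1,-2).
Applying p(0)=0, q(0)=-4 gives C_1=4, C_2=4.

p(t) = 4e^(-t) - 4e^(-5t), q(t) = -8e^(-t) + 4e^(-5t)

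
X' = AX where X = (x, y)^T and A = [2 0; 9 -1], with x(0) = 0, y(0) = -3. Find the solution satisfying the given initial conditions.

Coefficient matrix A = [[2, 0], [9, -1]].
Characteristic polynomial det(A - λI) = λ^2 - λ - 2 = 0.
Eigenvalues λ = 2, -1.
For λ=2: (A-λI) row 2 is [9, -3], so an eigenvector is (1, 3).
For λ=-1: (A-λI) row 1 is [3, 0], so an eigenvector is (0, -1).
General solution: c_1e^(2t)(1,3) + c_2e^(-t)(0,-1).
Applying x(0)=0, y(0)=-3 gives c_1=0, c_2=3.

x(t) = 0, y(t) = -3e^(-t)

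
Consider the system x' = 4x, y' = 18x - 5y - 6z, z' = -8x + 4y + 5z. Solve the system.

x(t) = C_1e^(4t), y(t) = 2C_1e^(4t) - C_2e^(t) - 3C_3e^(-t), z(t) = C_2e^(t) + 2C_3e^(-t)

Coefficient matrix A = [[4, 0, 0], [18, -5, -6], [-8, 4, 5]].
det(A - λI) = 0 gives eigenvalues λ = 4, 1, -1.
For λ=4: eigenvector (1,2,0).
For λ=1: eigenvector (0,-1,1).
For λ=-1: eigenvector (0,-3,2).
General solution: C_1e^(4t)(1,2,0) + C_2e^(t)(0,-1,1) + C_3e^(-t)(0,-3,2).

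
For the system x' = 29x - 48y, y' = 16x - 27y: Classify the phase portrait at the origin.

A = [[29,-48],[16,-27]]; det(A-λI) = λ^2 - 2λ - 15.
λ = -3, 5: opposite signs.

saddle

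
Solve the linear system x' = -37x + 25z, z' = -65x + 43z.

Coefficient matrix A = [[-37, 25], [-65, 43]].
Characteristic polynomial det(A - λI) = λ^2 - 6λ + 34 = 0.
Eigenvalues λ = 3 ± 5i (complex conjugate pair).
For λ=3+5i: an eigenvector is (-1,-2) - i(-2,-3) = (-1 + 2i, -2 + 3i).
A real fundamental pair from Re and Im of e^((3+5i)t)v: X_1 = e^(3t)(cos(5t)·(-1,-2) + sin(5t)·(-2,-3)), X_2 = e^(3t)(sin(5t)·(-1,-2) - cos(5t)·(-2,-3)).
General solution: K_1X_1 + K_2X_2.

x(t) = -2K_1e^(3t)sin(5t) - K_1e^(3t)cos(5t) - K_2e^(3t)sin(5t) + 2K_2e^(3t)cos(5t), z(t) = -3K_1e^(3t)sin(5t) - 2K_1e^(3t)cos(5t) - 2K_2e^(3t)sin(5t) + 3K_2e^(3t)cos(5t)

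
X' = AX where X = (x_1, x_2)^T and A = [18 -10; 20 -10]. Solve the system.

Coefficient matrix A = [[18, -10], [20, -10]].
Characteristic polynomial det(A - λI) = λ^2 - 8λ + 20 = 0.
Eigenvalues λ = 4 ± 2i (complex conjugate pair).
For λ=4+2i: an eigenvector is (-1,-1) - i(-2,-3) = (-1 + 2i, -1 + 3i).
A real fundamental pair from Re and Im of e^((4+2i)t)v: X_1 = e^(4t)(cos(2t)·(-1,-1) + sin(2t)·(-2,-3)), X_2 = e^(4t)(sin(2t)·(-1,-1) - cos(2t)·(-2,-3)).
General solution: K_1X_1 + K_2X_2.

x_1(t) = -2K_1e^(4t)sin(2t) - K_1e^(4t)cos(2t) - K_2e^(4t)sin(2t) + 2K_2e^(4t)cos(2t), x_2(t) = -3K_1e^(4t)sin(2t) - K_1e^(4t)cos(2t) - K_2e^(4t)sin(2t) + 3K_2e^(4t)cos(2t)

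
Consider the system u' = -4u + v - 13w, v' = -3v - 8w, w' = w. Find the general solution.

u(t) = c_1e^(-4t) + c_2e^(-3t) - 3c_3e^(t), v(t) = c_2e^(-3t) - 2c_3e^(t), w(t) = c_3e^(t)

Coefficient matrix A = [[-4, 1, -13], [0, -3, -8], [0, 0, 1]].
det(A - λI) = 0 gives eigenvalues λ = -4, -3, 1.
For λ=-4: eigenvector (1,0,0).
For λ=-3: eigenvector (1,1,0).
For λ=1: eigenvector (-3,-2,1).
General solution: c_1e^(-4t)(1,0,0) + c_2e^(-3t)(1,1,0) + c_3e^(t)(-3,-2,1).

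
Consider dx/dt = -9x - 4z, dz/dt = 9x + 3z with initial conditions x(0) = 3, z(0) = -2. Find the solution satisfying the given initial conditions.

x(t) = -10te^(-3t) + 3e^(-3t), z(t) = 15te^(-3t) - 2e^(-3t)

Coefficient matrix A = [[-9, -4], [9, 3]].
Characteristic polynomial det(A - λI) = λ^2 + 6λ + 9 = 0.
Single eigenvalue λ = -3 with algebraic multiplicity 2.
Eigenvector v = (-2,3); generalized eigenvector w with (A-λI)w=v is (-1,2).
General solution: e^(-3t)[C_1·v + C_2·(t·v + w)].
Applying x(0)=3, z(0)=-2 gives C_1=-4, C_2=5.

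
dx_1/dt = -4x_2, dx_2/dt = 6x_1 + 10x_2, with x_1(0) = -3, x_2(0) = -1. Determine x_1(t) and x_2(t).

Coefficient matrix A = [[0, -4], [6, 10]].
Characteristic polynomial det(A - λI) = λ^2 - 10λ + 24 = 0.
Eigenvalues λ = 4, 6.
For λ=4: (A-λI) row 1 is [-4, -4], so an eigenvector is (-1, 1).
For λ=6: (A-λI) row 1 is [-6, -4], so an eigenvector is (-2, 3).
General solution: C_1e^(4t)(-1,1) + C_2e^(6t)(-2,3).
Applying x_1(0)=-3, x_2(0)=-1 gives C_1=11, C_2=-4.

x_1(t) = 8e^(6t) - 11e^(4t), x_2(t) = -12e^(6t) + 11e^(4t)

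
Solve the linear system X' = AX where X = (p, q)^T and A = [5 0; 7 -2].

Coefficient matrix A = [[5, 0], [7, -2]].
Characteristic polynomial det(A - λI) = λ^2 - 3λ - 10 = 0.
Eigenvalues λ = 5, -2.
For λ=5: (A-λI) row 2 is [7, -7], so an eigenvector is (1, 1).
For λ=-2: (A-λI) row 1 is [7, 0], so an eigenvector is (0, -1).
General solution: C_1e^(5t)(1,1) + C_2e^(-2t)(0,-1).

p(t) = C_1e^(5t), q(t) = C_1e^(5t) - C_2e^(-2t)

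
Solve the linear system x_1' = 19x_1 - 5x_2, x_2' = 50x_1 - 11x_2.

x_1(t) = -c_1e^(4t)sin(5t) + c_2e^(4t)cos(5t), x_2(t) = -3c_1e^(4t)sin(5t) + c_1e^(4t)cos(5t) + c_2e^(4t)sin(5t) + 3c_2e^(4t)cos(5t)

Coefficient matrix A = [[19, -5], [50, -11]].
Characteristic polynomial det(A - λI) = λ^2 - 8λ + 41 = 0.
Eigenvalues λ = 4 ± 5i (complex conjugate pair).
For λ=4+5i: an eigenvector is (0,1) - i(-1,-3) = (0 + i, 1 + 3i).
A real fundamental pair from Re and Im of e^((4+5i)t)v: X_1 = e^(4t)(cos(5t)·(0,1) + sin(5t)·(-1,-3)), X_2 = e^(4t)(sin(5t)·(0,1) - cos(5t)·(-1,-3)).
General solution: c_1X_1 + c_2X_2.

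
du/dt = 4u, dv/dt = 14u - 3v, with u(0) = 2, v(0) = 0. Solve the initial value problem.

Coefficient matrix A = [[4, 0], [14, -3]].
Characteristic polynomial det(A - λI) = λ^2 - λ - 12 = 0.
Eigenvalues λ = 4, -3.
For λ=4: (A-λI) row 2 is [14, -7], so an eigenvector is (-1, -2).
For λ=-3: (A-λI) row 1 is [7, 0], so an eigenvector is (0, 1).
General solution: c_1e^(4t)(-1,-2) + c_2e^(-3t)(0,1).
Applying u(0)=2, v(0)=0 gives c_1=-2, c_2=-4.

u(t) = 2e^(4t), v(t) = 4e^(4t) - 4e^(-3t)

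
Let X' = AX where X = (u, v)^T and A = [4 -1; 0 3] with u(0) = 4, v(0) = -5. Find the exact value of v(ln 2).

-40

A = [[4,-1],[0,3]]; eigenvalues λ = 3, 4.
Eigenvectors: (-1,-1) for λ=3, (1,0) for λ=4.
From the initial condition, c_1 = 5, c_2 = 9.
v(ln 2) = (5)(2^3)(-1) + (9)(2^4)(0) = -40.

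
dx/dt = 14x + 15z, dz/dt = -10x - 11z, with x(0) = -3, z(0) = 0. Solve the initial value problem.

x(t) = -9e^(4t) + 6e^(-t), z(t) = 6e^(4t) - 6e^(-t)

Coefficient matrix A = [[14, 15], [-10, -11]].
Characteristic polynomial det(A - λI) = λ^2 - 3λ - 4 = 0.
Eigenvalues λ = -1, 4.
For λ=-1: (A-λI) row 1 is [15, 15], so an eigenvector is (1, -1).
For λ=4: (A-λI) row 1 is [10, 15], so an eigenvector is (-3, 2).
General solution: c_1e^(-t)(1,-1) + c_2e^(4t)(-3,2).
Applying x(0)=-3, z(0)=0 gives c_1=6, c_2=3.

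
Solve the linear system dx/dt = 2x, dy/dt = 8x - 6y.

Coefficient matrix A = [[2, 0], [8, -6]].
Characteristic polynomial det(A - λI) = λ^2 + 4λ - 12 = 0.
Eigenvalues λ = -6, 2.
For λ=-6: (A-λI) row 1 is [8, 0], so an eigenvector is (0, 1).
For λ=2: (A-λI) row 2 is [8, -8], so an eigenvector is (-1, -1).
General solution: c_1e^(-6t)(0,1) + c_2e^(2t)(-1,-1).

x(t) = -c_2e^(2t), y(t) = c_1e^(-6t) - c_2e^(2t)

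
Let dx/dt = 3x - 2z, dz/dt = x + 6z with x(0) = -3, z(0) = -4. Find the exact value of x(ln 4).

A = [[3,-2],[1,6]]; eigenvalues λ = 5, 4.
Eigenvectors: (1,-1) for λ=5, (-2,1) for λ=4.
From the initial condition, c_1 = 11, c_2 = 7.
x(ln 4) = (11)(4^5)(1) + (7)(4^4)(-2) = 7680.

7680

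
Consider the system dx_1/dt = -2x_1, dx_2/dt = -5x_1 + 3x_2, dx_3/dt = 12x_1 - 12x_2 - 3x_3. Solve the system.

Coefficient matrix A = [[-2, 0, 0], [-5, 3, 0], [12, -12, -3]].
det(A - λI) = 0 gives eigenvalues λ = -3, 3, -2.
For λ=-3: eigenvector (0,0,1).
For λ=3: eigenvector (0,1,-2).
For λ=-2: eigenvector (1,1,0).
General solution: C_1e^(-3t)(0,0,1) + C_2e^(3t)(0,1,-2) + C_3e^(-2t)(1,1,0).

x_1(t) = C_3e^(-2t), x_2(t) = C_2e^(3t) + C_3e^(-2t), x_3(t) = C_1e^(-3t) - 2C_2e^(3t)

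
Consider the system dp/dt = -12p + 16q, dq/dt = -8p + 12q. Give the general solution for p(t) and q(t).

p(t) = 2C_1e^(-4t) - C_2e^(4t), q(t) = C_1e^(-4t) - C_2e^(4t)

Coefficient matrix A = [[-12, 16], [-8, 12]].
Characteristic polynomial det(A - λI) = λ^2 - 16 = 0.
Eigenvalues λ = -4, 4.
For λ=-4: (A-λI) row 1 is [-8, 16], so an eigenvector is (2, 1).
For λ=4: (A-λI) row 1 is [-16, 16], so an eigenvector is (-1, -1).
General solution: C_1e^(-4t)(2,1) + C_2e^(4t)(-1,-1).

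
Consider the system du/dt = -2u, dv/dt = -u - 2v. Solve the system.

Coefficient matrix A = [[-2, 0], [-1, -2]].
Characteristic polynomial det(A - λI) = λ^2 + 4λ + 4 = 0.
Single eigenvalue λ = -2 with algebraic multiplicity 2.
Eigenvector v = (0,1); generalized eigenvector w with (A-λI)w=v is (-1,1).
General solution: e^(-2t)[c_1·v + c_2·(t·v + w)].

u(t) = -c_2e^(-2t), v(t) = c_1e^(-2t) + c_2te^(-2t) + c_2e^(-2t)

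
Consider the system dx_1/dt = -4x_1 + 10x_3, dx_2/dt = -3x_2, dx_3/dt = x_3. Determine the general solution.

Coefficient matrix A = [[-4, 0, 10], [0, -3, 0], [0, 0, 1]].
det(A - λI) = 0 gives eigenvalues λ = -4, -3, 1.
For λ=-4: eigenvector (1,0,0).
For λ=-3: eigenvector (0,1,0).
For λ=1: eigenvector (2,0,1).
General solution: c_1e^(-4t)(1,0,0) + c_2e^(-3t)(0,1,0) + c_3e^(t)(2,0,1).

x_1(t) = c_1e^(-4t) + 2c_3e^(t), x_2(t) = c_2e^(-3t), x_3(t) = c_3e^(t)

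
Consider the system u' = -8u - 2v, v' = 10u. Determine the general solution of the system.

u(t) = c_1e^(-4t)cos(2t) + c_2e^(-4t)sin(2t), v(t) = c_1e^(-4t)sin(2t) - 2c_1e^(-4t)cos(2t) - 2c_2e^(-4t)sin(2t) - c_2e^(-4t)cos(2t)

Coefficient matrix A = [[-8, -2], [10, 0]].
Characteristic polynomial det(A - λI) = λ^2 + 8λ + 20 = 0.
Eigenvalues λ = -4 ± 2i (complex conjugate pair).
For λ=-4+2i: an eigenvector is (1,-2) - i(0,1) = (1, -2 - i).
A real fundamental pair from Re and Im of e^((-4+2i)t)v: X_1 = e^(-4t)(cos(2t)·(1,-2) + sin(2t)·(0,1)), X_2 = e^(-4t)(sin(2t)·(1,-2) - cos(2t)·(0,1)).
General solution: c_1X_1 + c_2X_2.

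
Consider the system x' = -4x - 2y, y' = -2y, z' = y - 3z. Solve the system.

Coefficient matrix A = [[-4, -2, 0], [0, -2, 0], [0, 1, -3]].
det(A - λI) = 0 gives eigenvalues λ = -4, -2, -3.
For λ=-4: eigenvector (1,0,0).
For λ=-2: eigenvector (-1,1,1).
For λ=-3: eigenvector (0,0,1).
General solution: K_1e^(-4t)(1,0,0) + K_2e^(-2t)(-1,1,1) + K_3e^(-3t)(0,0,1).

x(t) = K_1e^(-4t) - K_2e^(-2t), y(t) = K_2e^(-2t), z(t) = K_2e^(-2t) + K_3e^(-3t)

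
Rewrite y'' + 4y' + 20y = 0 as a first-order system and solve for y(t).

Let x_1 = y, x_2 = y'. Then x_1' = x_2 and x_2' = -20x_1 - 4x_2.
A = [[0,1],[-20,-4]]; det(A-λI) = λ^2 + 4λ + 20.
Eigenvalues λ = -2 ± 4i.

y(t) = K_1e^(-2t)cos(4t) + K_2e^(-2t)sin(4t)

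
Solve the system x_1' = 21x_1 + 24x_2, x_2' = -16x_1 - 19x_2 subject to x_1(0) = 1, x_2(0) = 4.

Coefficient matrix A = [[21, 24], [-16, -19]].
Characteristic polynomial det(A - λI) = λ^2 - 2λ - 15 = 0.
Eigenvalues λ = 5, -3.
For λ=5: (A-λI) row 1 is [16, 24], so an eigenvector is (3, -2).
For λ=-3: (A-λI) row 1 is [24, 24], so an eigenvector is (-1, 1).
General solution: K_1e^(5t)(3,-2) + K_2e^(-3t)(-1,1).
Applying x_1(0)=1, x_2(0)=4 gives K_1=5, K_2=14.

x_1(t) = 15e^(5t) - 14e^(-3t), x_2(t) = -10e^(5t) + 14e^(-3t)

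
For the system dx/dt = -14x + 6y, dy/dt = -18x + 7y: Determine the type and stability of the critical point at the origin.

A = [[-14,6],[-18,7]]; det(A-λI) = λ^2 + 7λ + 10.
λ = -2, -5: both negative.

stable node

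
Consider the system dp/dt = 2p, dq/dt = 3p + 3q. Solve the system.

p(t) = K_1e^(2t), q(t) = -3K_1e^(2t) + K_2e^(3t)

Coefficient matrix A = [[2, 0], [3, 3]].
Characteristic polynomial det(A - λI) = λ^2 - 5λ + 6 = 0.
Eigenvalues λ = 2, 3.
For λ=2: (A-λI) row 2 is [3, 1], so an eigenvector is (1, -3).
For λ=3: (A-λI) row 1 is [-1, 0], so an eigenvector is (0, 1).
General solution: K_1e^(2t)(1,-3) + K_2e^(3t)(0,1).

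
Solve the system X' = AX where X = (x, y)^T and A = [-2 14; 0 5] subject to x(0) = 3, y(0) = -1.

x(t) = -2e^(5t) + 5e^(-2t), y(t) = -e^(5t)

Coefficient matrix A = [[-2, 14], [0, 5]].
Characteristic polynomial det(A - λI) = λ^2 - 3λ - 10 = 0.
Eigenvalues λ = 5, -2.
For λ=5: (A-λI) row 1 is [-7, 14], so an eigenvector is (-2, -1).
For λ=-2: (A-λI) row 1 is [0, 14], so an eigenvector is (1, 0).
General solution: K_1e^(5t)(-2,-1) + K_2e^(-2t)(1,0).
Applying x(0)=3, y(0)=-1 gives K_1=1, K_2=5.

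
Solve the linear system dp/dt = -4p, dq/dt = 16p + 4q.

p(t) = -c_2e^(-4t), q(t) = c_1e^(4t) + 2c_2e^(-4t)

Coefficient matrix A = [[-4, 0], [16, 4]].
Characteristic polynomial det(A - λI) = λ^2 - 16 = 0.
Eigenvalues λ = 4, -4.
For λ=4: (A-λI) row 1 is [-8, 0], so an eigenvector is (0, 1).
For λ=-4: (A-λI) row 2 is [16, 8], so an eigenvector is (-1, 2).
General solution: c_1e^(4t)(0,1) + c_2e^(-4t)(-1,2).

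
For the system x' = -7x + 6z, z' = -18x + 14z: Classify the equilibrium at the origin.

unstable node

A = [[-7,6],[-18,14]]; det(A-λI) = λ^2 - 7λ + 10.
λ = 5, 2: both positive.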